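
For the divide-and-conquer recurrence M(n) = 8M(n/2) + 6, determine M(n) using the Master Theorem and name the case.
Master Theorem template: M(n) = a·M(n/b) + f(n).
Here: a=8, b=2, f(n)=6
Compute log_b(a) = log_2(8) = 3.
f(n) = 6 = O(n^(3-ε)) with ε = 3. Case 1: M(n) = Θ(n^log_b(a)) = Θ(n^3).

Case 1: M(n) = Θ(n^3)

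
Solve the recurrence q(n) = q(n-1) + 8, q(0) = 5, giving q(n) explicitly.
Recurrence: q(n) = q(n-1) + 8, initial: q(0) = 5.
Each step adds 8, so q(n) = q(0) + 8n = 8n + 5.

q(n) = 8n + 5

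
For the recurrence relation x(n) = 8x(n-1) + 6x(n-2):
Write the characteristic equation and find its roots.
Substitute x(n) = rⁿ and divide through by rⁿ⁻²: r² - 8r - 6 = 0
Discriminant: 8² + 4·6 = 88, not a perfect square, so by the quadratic formula r = (8 ± √88)/2.
General solution: x(n) = A·r₁ⁿ + B·r₂ⁿ where r₁,r₂ = (8 ± √88)/2

Characteristic: r² - 8r - 6 = 0, Roots: r = (8 ± √88)/2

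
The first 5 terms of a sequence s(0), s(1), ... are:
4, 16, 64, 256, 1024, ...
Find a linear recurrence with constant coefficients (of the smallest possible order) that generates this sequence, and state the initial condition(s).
Look for the lowest-order linear relation among consecutive terms.
Observation: each term is 4× the previous.
Check at n=2: 4·16 = 64. ✓

s(n) = 4 × s(n-1), s(0) = 4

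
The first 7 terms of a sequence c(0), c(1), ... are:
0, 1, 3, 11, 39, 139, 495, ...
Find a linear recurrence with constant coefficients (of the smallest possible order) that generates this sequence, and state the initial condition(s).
Look for the lowest-order linear relation among consecutive terms.
Observation: c(n) - 3·c(n-1) - (2)·c(n-2) = 0 holds for the shown terms, and no order-1 relation c(n) = α·c(n-1) + β fits.
Check at n=3: 3·3 + (2)·1 = 11. ✓

c(n) = 3c(n-1) + 2c(n-2), c(0) = 0, c(1) = 1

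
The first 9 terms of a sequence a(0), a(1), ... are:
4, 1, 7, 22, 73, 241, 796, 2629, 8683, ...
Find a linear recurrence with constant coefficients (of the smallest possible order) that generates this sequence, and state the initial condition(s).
Look for the lowest-order linear relation among consecutive terms.
Observation: a(n) - 3·a(n-1) - (1)·a(n-2) = 0 holds for the shown terms, and no order-1 relation a(n) = α·a(n-1) + β fits.
Check at n=3: 3·7 + (1)·1 = 22. ✓

a(n) = 3a(n-1) + a(n-2), a(0) = 4, a(1) = 1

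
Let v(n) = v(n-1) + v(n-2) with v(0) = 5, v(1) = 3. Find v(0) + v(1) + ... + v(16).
Computing the sequence terms: 5, 3, 8, 11, 19, 30, 49, 79, 128, 207, 335, 542, 877, 1419, 2296, 3715, 6011
Adding these values together:

15734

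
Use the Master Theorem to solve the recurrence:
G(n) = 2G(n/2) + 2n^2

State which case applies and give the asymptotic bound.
Master Theorem template: G(n) = a·G(n/b) + f(n).
Here: a=2, b=2, f(n)=2n^2
Compute log_b(a) = log_2(2) = 1.
f(n) = 2n^2 = Ω(n^(1+ε)) with ε = 1, and the regularity condition holds (a·f(n/b) = (a/b^2)·f(n) with a/b^2 = 2^-1 < 1). Case 3: G(n) = Θ(f(n)) = Θ(n^2).

Case 3: G(n) = Θ(n^2)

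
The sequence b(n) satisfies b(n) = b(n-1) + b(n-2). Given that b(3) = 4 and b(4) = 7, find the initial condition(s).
Work backwards using b(k) = b(k+2) - b(k+1):
b(2) = b(4) - b(3) = 7 - 4 = 3
b(1) = b(3) - b(2) = 4 - 3 = 1
b(0) = b(2) - b(1) = 3 - 1 = 2

b(0) = 2, b(1) = 1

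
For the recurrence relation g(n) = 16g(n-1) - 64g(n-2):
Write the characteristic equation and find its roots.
Substitute g(n) = rⁿ and divide through by rⁿ⁻²: r² - 16r + 64 = 0
Factor: (r - 8)² = 0, so r = 8 (double root).
General solution: g(n) = (A + Bn)·8ⁿ

Characteristic: r² - 16r + 64 = 0, Roots: r = 8 (double root)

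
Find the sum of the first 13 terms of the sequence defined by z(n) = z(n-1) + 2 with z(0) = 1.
Computing the sequence terms: 1, 3, 5, 7, 9, 11, 13, 15, 17, 19, 21, 23, 25
Adding these values together:

169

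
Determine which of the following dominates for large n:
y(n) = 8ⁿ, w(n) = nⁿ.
Comparing growth rates:
Growth-rate hierarchy: log n ≺ any polynomial ≺ any exponential cⁿ (c>1) ≺ n! ≺ nⁿ.
super-exponential nⁿ dominates exponential base 8 asymptotically.

w(n) grows faster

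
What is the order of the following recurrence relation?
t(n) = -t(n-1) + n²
The order is the largest lag k for which t(n-k) appears. Here the deepest term is t(n-1) (the n² term is non-homogeneous and does not affect the order), so the order is 1.

Order 1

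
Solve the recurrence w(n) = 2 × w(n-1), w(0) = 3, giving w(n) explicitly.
Recurrence: w(n) = 2 × w(n-1), initial: w(0) = 3.
Each term is 2 times the previous, so this is geometric with ratio 2. After n steps: w(n) = w(0)·2ⁿ = 3·2ⁿ.

w(n) = 3·2ⁿ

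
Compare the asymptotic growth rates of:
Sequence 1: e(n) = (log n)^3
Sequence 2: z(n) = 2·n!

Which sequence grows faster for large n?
Comparing growth rates:
Growth-rate hierarchy: log n ≺ any polynomial ≺ any exponential cⁿ (c>1) ≺ n! ≺ nⁿ.
factorial dominates polylogarithmic (log n)^3 asymptotically.

z(n) grows faster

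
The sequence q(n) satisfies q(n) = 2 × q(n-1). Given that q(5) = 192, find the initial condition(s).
In general q(n) = 2ⁿ · q(0). At n = 5: q(0) = q(5) / 2^5 = 192 / 32 = 6.

q(0) = 6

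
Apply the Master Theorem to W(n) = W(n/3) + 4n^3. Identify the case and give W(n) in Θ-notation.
Master Theorem template: W(n) = a·W(n/b) + f(n).
Here: a=1, b=3, f(n)=4n^3
Compute log_b(a) = log_3(1) = 0.
f(n) = 4n^3 = Ω(n^(0+ε)) with ε = 3, and the regularity condition holds (a·f(n/b) = (a/b^3)·f(n) with a/b^3 = 3^-3 < 1). Case 3: W(n) = Θ(f(n)) = Θ(n^3).

Case 3: W(n) = Θ(n^3)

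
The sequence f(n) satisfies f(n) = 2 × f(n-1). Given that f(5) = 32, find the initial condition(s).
In general f(n) = 2ⁿ · f(0). At n = 5: f(0) = f(5) / 2^5 = 32 / 32 = 1.

f(0) = 1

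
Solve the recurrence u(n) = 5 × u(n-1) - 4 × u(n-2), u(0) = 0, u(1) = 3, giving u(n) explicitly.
Recurrence: u(n) = 5 × u(n-1) - 4 × u(n-2), initial: u(0) = 0, u(1) = 3.
Characteristic equation: r² - 5r + 4 = 0, which factors as (r - 4)(r - 1) = 0, so r = 4, 1. General solution u(n) = A·4ⁿ + B·1ⁿ. From u(0) = 0: A + B = 0. From u(1) = 3: 4A + 1B = 3. Solving gives A = 1, B = -1.

u(n) = 4ⁿ - 1ⁿ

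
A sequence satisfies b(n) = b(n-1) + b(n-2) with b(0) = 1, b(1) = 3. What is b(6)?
Computing the sequence terms:
1, 3, 4, 7, 11, 18, 29

29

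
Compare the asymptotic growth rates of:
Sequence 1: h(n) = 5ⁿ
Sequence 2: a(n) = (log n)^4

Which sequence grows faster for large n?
Comparing growth rates:
Growth-rate hierarchy: log n ≺ any polynomial ≺ any exponential cⁿ (c>1) ≺ n! ≺ nⁿ.
exponential base 5 dominates polylogarithmic (log n)^4 asymptotically.

h(n) grows faster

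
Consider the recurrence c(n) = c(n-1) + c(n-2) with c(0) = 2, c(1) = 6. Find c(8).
Computing the sequence terms:
2, 6, 8, 14, 22, 36, 58, 94, 152

152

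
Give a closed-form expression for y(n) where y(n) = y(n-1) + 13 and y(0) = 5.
Recurrence: y(n) = y(n-1) + 13, initial: y(0) = 5.
Each step adds 13, so y(n) = y(0) + 13n = 13n + 5.

y(n) = 13n + 5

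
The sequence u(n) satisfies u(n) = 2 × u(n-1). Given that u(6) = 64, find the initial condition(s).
In general u(n) = 2ⁿ · u(0). At n = 6: u(0) = u(6) / 2^6 = 64 / 64 = 1.

u(0) = 1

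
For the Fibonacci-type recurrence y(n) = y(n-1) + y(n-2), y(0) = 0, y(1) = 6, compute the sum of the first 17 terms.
Computing the sequence terms: 0, 6, 6, 12, 18, 30, 48, 78, 126, 204, 330, 534, 864, 1398, 2262, 3660, 5922
Adding these values together:

15498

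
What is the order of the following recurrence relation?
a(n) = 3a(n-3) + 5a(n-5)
The order is the largest lag k for which a(n-k) appears. Here the deepest term is a(n-5), so the order is 5.

Order 5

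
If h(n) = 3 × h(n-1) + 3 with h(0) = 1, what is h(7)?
Computing step by step:
h(0) = 1
h(1) = 3 × 1 + 3 = 6
h(2) = 3 × 6 + 3 = 21
h(3) = 3 × 21 + 3 = 66
h(4) = 3 × 66 + 3 = 201
h(5) = 3 × 201 + 3 = 606
h(6) = 3 × 606 + 3 = 1821
h(7) = 3 × 1821 + 3 = 5466

5466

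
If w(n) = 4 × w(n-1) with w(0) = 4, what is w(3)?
Computing step by step:
w(0) = 4
w(1) = 4 × 4 = 16
w(2) = 4 × 16 = 64
w(3) = 4 × 64 = 256

256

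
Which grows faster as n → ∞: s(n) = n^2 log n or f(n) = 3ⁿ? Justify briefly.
Comparing growth rates:
Growth-rate hierarchy: log n ≺ any polynomial ≺ any exponential cⁿ (c>1) ≺ n! ≺ nⁿ.
exponential base 3 dominates polynomial degree 2 (with log factor) asymptotically.

f(n) grows faster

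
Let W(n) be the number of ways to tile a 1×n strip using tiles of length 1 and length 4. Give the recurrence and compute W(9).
Condition on the last tile: it has length 1 (leaving a 1×(n-1) strip) or length 4 (leaving a 1×(n-4) strip), so W(n) = W(n-1) + W(n-4) (order-4 linear recurrence).
For 0 ≤ i < 4 only unit tiles fit, so W(i) = 1.
Iterating the recurrence: W(4) = 2, W(5) = 3, W(6) = 4, W(7) = 5, W(8) = 7, W(9) = 10.

W(n) = W(n-1) + W(n-4), with W(i) = 1 for 0 ≤ i < 4; W(9) = 10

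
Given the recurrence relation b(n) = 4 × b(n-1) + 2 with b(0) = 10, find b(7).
Computing step by step:
b(0) = 10
b(1) = 4 × 10 + 2 = 42
b(2) = 4 × 42 + 2 = 170
b(3) = 4 × 170 + 2 = 682
b(4) = 4 × 682 + 2 = 2730
b(5) = 4 × 2730 + 2 = 10922
b(6) = 4 × 10922 + 2 = 43690
b(7) = 4 × 43690 + 2 = 174762

174762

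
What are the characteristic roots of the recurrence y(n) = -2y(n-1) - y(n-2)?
Substitute y(n) = rⁿ and divide through by rⁿ⁻²: r² + 2r + 1 = 0
Factor: (r + 1)² = 0, so r = -1 (double root).
General solution: y(n) = (A + Bn)·(-1)ⁿ

Characteristic: r² + 2r + 1 = 0, Roots: r = -1 (double root)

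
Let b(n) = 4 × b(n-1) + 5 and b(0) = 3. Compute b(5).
Computing step by step:
b(0) = 3
b(1) = 4 × 3 + 5 = 17
b(2) = 4 × 17 + 5 = 73
b(3) = 4 × 73 + 5 = 297
b(4) = 4 × 297 + 5 = 1193
b(5) = 4 × 1193 + 5 = 4777

4777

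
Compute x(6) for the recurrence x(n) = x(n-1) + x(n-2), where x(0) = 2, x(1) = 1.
Computing the sequence terms:
2, 1, 3, 4, 7, 11, 18

18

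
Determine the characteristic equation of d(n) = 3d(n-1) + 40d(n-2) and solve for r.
Substitute d(n) = rⁿ and divide through by rⁿ⁻²: r² - 3r - 40 = 0
Factor: (r - 8)(r + 5) = 0, so r = 8, -5.
General solution: d(n) = A·8ⁿ + B·(-5)ⁿ

Characteristic: r² - 3r - 40 = 0, Roots: r = 8, -5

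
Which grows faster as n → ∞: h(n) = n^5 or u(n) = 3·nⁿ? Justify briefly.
Comparing growth rates:
Growth-rate hierarchy: log n ≺ any polynomial ≺ any exponential cⁿ (c>1) ≺ n! ≺ nⁿ.
super-exponential nⁿ dominates polynomial degree 5 asymptotically.

u(n) grows faster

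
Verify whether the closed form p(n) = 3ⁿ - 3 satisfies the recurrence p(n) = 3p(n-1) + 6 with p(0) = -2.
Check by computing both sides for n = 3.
From the recurrence with p(0) = -2:
  p(0) = -2, p(1) = 0, p(2) = 6, p(3) = 24
  so the recurrence gives p(3) = 24.
From the proposed closed form p(n) = 3ⁿ - 3:
  p(3) = 24.
Both sides give 24 at n = 3, and the initial condition(s) match, so the closed form is consistent.

Yes, the closed form is correct.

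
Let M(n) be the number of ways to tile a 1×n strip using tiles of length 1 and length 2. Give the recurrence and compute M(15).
Condition on the last tile: it has length 1 (leaving a 1×(n-1) strip) or length 2 (leaving a 1×(n-2) strip), so M(n) = M(n-1) + M(n-2) (order-2 linear recurrence).
For 0 ≤ i < 2 only unit tiles fit, so M(i) = 1.
Iterating the recurrence: M(2) = 2, M(3) = 3, M(4) = 5, M(5) = 8, M(6) = 13, M(7) = 21, M(8) = 34, M(9) = 55, M(10) = 89, M(11) = 144, M(12) = 233, M(13) = 377, M(14) = 610, M(15) = 987.

M(n) = M(n-1) + M(n-2), with M(i) = 1 for 0 ≤ i < 2; M(15) = 987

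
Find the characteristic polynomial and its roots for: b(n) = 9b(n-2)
Substitute b(n) = rⁿ and divide through by rⁿ⁻²: r² - 9 = 0
Factor: (r + 3)(r - 3) = 0, so r = -3, 3.
General solution: b(n) = A·(-3)ⁿ + B·3ⁿ

Characteristic: r² - 9 = 0, Roots: r = -3, 3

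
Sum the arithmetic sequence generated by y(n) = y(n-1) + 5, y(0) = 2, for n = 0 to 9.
Computing the sequence terms: 2, 7, 12, 17, 22, 27, 32, 37, 42, 47
Adding these values together:

245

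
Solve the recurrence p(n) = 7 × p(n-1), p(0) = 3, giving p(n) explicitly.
Recurrence: p(n) = 7 × p(n-1), initial: p(0) = 3.
Each term is 7 times the previous, so this is geometric with ratio 7. After n steps: p(n) = p(0)·7ⁿ = 3·7ⁿ.

p(n) = 3·7ⁿ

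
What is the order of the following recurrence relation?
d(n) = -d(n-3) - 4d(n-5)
The order is the largest lag k for which d(n-k) appears. Here the deepest term is d(n-5), so the order is 5.

Order 5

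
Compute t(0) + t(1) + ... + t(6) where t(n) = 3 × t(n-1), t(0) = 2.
Computing the sequence terms: 2, 6, 18, 54, 162, 486, 1458
Adding these values together:

2186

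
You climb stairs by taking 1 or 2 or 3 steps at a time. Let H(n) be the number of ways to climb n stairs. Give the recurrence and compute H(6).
Condition on the size of the last step (1 to 3): before it there were n-1, …, n-3 stairs climbed, and these cases are disjoint, so H(n) = H(n-1) + H(n-2) + H(n-3) (order-3 linear recurrence).
Initial conditions by direct count (compositions of i into parts ≤ 3): H(1) = 1; H(2) = 2; H(3) = 4.
Iterating the recurrence: H(4) = 7, H(5) = 13, H(6) = 24.

H(n) = H(n-1) + H(n-2) + H(n-3), H(1) = 1, H(2) = 2, H(3) = 4; H(6) = 24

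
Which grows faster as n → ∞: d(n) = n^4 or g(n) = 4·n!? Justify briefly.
Comparing growth rates:
Growth-rate hierarchy: log n ≺ any polynomial ≺ any exponential cⁿ (c>1) ≺ n! ≺ nⁿ.
factorial dominates polynomial degree 4 asymptotically.

g(n) grows faster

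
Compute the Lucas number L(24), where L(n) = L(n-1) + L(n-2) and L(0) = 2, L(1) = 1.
Computing the sequence terms:
2, 1, 3, 4, 7, 11, 18, 29, 47, 76, 123, 199, 322, 521, 843, 1364, 2207, 3571, 5778, 9349, 15127, 24476, 39603, 64079, 103682

103682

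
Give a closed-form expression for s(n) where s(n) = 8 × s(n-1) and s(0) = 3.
Recurrence: s(n) = 8 × s(n-1), initial: s(0) = 3.
Each term is 8 times the previous, so this is geometric with ratio 8. After n steps: s(n) = s(0)·8ⁿ = 3·8ⁿ.

s(n) = 3·8ⁿ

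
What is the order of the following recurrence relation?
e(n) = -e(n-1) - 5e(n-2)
The order is the largest lag k for which e(n-k) appears. Here the deepest term is e(n-2), so the order is 2.

Order 2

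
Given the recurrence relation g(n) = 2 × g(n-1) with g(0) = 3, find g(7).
Computing step by step:
g(0) = 3
g(1) = 2 × 3 = 6
g(2) = 2 × 6 = 12
g(3) = 2 × 12 = 24
g(4) = 2 × 24 = 48
g(5) = 2 × 48 = 96
g(6) = 2 × 96 = 192
g(7) = 2 × 192 = 384

384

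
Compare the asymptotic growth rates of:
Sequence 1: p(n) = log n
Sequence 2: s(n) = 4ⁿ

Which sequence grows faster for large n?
Comparing growth rates:
Growth-rate hierarchy: log n ≺ any polynomial ≺ any exponential cⁿ (c>1) ≺ n! ≺ nⁿ.
exponential base 4 dominates logarithmic asymptotically.

s(n) grows faster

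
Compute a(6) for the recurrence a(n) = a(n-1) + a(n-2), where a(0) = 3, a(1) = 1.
Computing the sequence terms:
3, 1, 4, 5, 9, 14, 23

23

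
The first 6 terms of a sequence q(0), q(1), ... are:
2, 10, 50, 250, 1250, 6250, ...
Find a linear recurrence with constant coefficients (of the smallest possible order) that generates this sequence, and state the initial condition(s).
Look for the lowest-order linear relation among consecutive terms.
Observation: each term is 5× the previous.
Check at n=2: 5·10 = 50. ✓

q(n) = 5 × q(n-1), q(0) = 2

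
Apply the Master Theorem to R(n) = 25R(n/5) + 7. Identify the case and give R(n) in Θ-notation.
Master Theorem template: R(n) = a·R(n/b) + f(n).
Here: a=25, b=5, f(n)=7
Compute log_b(a) = log_5(25) = 2.
f(n) = 7 = O(n^(2-ε)) with ε = 2. Case 1: R(n) = Θ(n^log_b(a)) = Θ(n^2).

Case 1: R(n) = Θ(n^2)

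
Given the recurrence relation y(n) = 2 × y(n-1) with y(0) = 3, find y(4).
Computing step by step:
y(0) = 3
y(1) = 2 × 3 = 6
y(2) = 2 × 6 = 12
y(3) = 2 × 12 = 24
y(4) = 2 × 24 = 48

48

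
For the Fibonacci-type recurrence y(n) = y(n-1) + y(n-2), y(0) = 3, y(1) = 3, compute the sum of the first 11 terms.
Computing the sequence terms: 3, 3, 6, 9, 15, 24, 39, 63, 102, 165, 267
Adding these values together:

696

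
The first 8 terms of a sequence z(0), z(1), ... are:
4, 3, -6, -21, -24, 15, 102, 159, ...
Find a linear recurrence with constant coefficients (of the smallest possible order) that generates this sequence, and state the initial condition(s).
Look for the lowest-order linear relation among consecutive terms.
Observation: z(n) - 2·z(n-1) - (-3)·z(n-2) = 0 holds for the shown terms, and no order-1 relation z(n) = α·z(n-1) + β fits.
Check at n=3: 2·-6 + (-3)·3 = -21. ✓

z(n) = 2z(n-1) - 3z(n-2), z(0) = 4, z(1) = 3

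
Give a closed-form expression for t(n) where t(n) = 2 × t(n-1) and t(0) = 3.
Recurrence: t(n) = 2 × t(n-1), initial: t(0) = 3.
Each term is 2 times the previous, so this is geometric with ratio 2. After n steps: t(n) = t(0)·2ⁿ = 3·2ⁿ.

t(n) = 3·2ⁿ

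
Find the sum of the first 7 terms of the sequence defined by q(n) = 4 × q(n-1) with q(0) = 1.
Computing the sequence terms: 1, 4, 16, 64, 256, 1024, 4096
Adding these values together:

5461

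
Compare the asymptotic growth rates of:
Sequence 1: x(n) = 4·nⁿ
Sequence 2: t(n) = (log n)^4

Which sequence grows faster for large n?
Comparing growth rates:
Growth-rate hierarchy: log n ≺ any polynomial ≺ any exponential cⁿ (c>1) ≺ n! ≺ nⁿ.
super-exponential nⁿ dominates polylogarithmic (log n)^4 asymptotically.

x(n) grows faster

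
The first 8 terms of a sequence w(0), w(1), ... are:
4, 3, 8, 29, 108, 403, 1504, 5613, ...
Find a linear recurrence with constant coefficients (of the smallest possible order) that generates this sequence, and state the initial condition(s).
Look for the lowest-order linear relation among consecutive terms.
Observation: w(n) - 4·w(n-1) - (-1)·w(n-2) = 0 holds for the shown terms, and no order-1 relation w(n) = α·w(n-1) + β fits.
Check at n=3: 4·8 + (-1)·3 = 29. ✓

w(n) = 4w(n-1) - w(n-2), w(0) = 4, w(1) = 3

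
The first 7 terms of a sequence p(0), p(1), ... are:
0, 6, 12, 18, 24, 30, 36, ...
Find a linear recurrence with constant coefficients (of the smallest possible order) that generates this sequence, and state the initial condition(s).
Look for the lowest-order linear relation among consecutive terms.
Observation: consecutive differences are constant (= 6).
Check at n=2: 1·6 + 6 = 12. ✓

p(n) = p(n-1) + 6, p(0) = 0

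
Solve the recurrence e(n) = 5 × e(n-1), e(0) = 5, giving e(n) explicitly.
Recurrence: e(n) = 5 × e(n-1), initial: e(0) = 5.
Each term is 5 times the previous, so this is geometric with ratio 5. After n steps: e(n) = e(0)·5ⁿ = 5·5ⁿ.

e(n) = 5·5ⁿ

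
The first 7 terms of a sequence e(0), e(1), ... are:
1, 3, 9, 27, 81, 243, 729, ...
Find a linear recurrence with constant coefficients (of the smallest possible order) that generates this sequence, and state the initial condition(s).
Look for the lowest-order linear relation among consecutive terms.
Observation: each term is 3× the previous.
Check at n=2: 3·3 = 9. ✓

e(n) = 3 × e(n-1), e(0) = 1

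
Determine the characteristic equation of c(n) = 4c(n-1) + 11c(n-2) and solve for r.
Substitute c(n) = rⁿ and divide through by rⁿ⁻²: r² - 4r - 11 = 0
Discriminant: 4² + 4·11 = 60, not a perfect square, so by the quadratic formula r = (4 ± √60)/2.
General solution: c(n) = A·r₁ⁿ + B·r₂ⁿ where r₁,r₂ = (4 ± √60)/2

Characteristic: r² - 4r - 11 = 0, Roots: r = (4 ± √60)/2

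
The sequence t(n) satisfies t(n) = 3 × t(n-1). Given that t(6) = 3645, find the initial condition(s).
In general t(n) = 3ⁿ · t(0). At n = 6: t(0) = t(6) / 3^6 = 3645 / 729 = 5.

t(0) = 5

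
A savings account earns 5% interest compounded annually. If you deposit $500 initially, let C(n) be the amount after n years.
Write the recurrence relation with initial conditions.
Each year the balance grows by 5%, i.e. is multiplied by 1 + 5/100 = 1.05, so C(n) = 1.05 × C(n-1). The initial deposit gives C(0) = 500.
Unrolling gives the closed form C(n) = 500 × (1.05)ⁿ.

C(n) = 1.05 × C(n-1), C(0) = 500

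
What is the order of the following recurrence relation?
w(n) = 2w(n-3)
The order is the largest lag k for which w(n-k) appears. Here the deepest term is w(n-3), so the order is 3.

Order 3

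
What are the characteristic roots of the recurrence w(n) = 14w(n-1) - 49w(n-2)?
Substitute w(n) = rⁿ and divide through by rⁿ⁻²: r² - 14r + 49 = 0
Factor: (r - 7)² = 0, so r = 7 (double root).
General solution: w(n) = (A + Bn)·7ⁿ

Characteristic: r² - 14r + 49 = 0, Roots: r = 7 (double root)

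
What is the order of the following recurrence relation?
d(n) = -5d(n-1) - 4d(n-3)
The order is the largest lag k for which d(n-k) appears. Here the deepest term is d(n-3), so the order is 3.

Order 3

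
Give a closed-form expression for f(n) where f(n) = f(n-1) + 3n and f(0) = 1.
Recurrence: f(n) = f(n-1) + 3n, initial: f(0) = 1.
Telescoping: f(n) = f(0) + 3·Σᵢ₌₁ⁿ i = 1 + 3·n(n+1)/2.

f(n) = 3·n(n+1)/2 + 1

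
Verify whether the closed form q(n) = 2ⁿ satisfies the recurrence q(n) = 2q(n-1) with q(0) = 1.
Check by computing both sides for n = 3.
From the recurrence with q(0) = 1:
  q(0) = 1, q(1) = 2, q(2) = 4, q(3) = 8
  so the recurrence gives q(3) = 8.
From the proposed closed form q(n) = 2ⁿ:
  q(3) = 8.
Both sides give 8 at n = 3, and the initial condition(s) match, so the closed form is consistent.

Yes, the closed form is correct.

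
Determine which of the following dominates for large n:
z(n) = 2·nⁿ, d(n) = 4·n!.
Comparing growth rates:
Growth-rate hierarchy: log n ≺ any polynomial ≺ any exponential cⁿ (c>1) ≺ n! ≺ nⁿ.
super-exponential nⁿ dominates factorial asymptotically.

z(n) grows faster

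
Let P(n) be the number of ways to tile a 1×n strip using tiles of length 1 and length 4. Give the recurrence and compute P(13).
Condition on the last tile: it has length 1 (leaving a 1×(n-1) strip) or length 4 (leaving a 1×(n-4) strip), so P(n) = P(n-1) + P(n-4) (order-4 linear recurrence).
For 0 ≤ i < 4 only unit tiles fit, so P(i) = 1.
Iterating the recurrence: P(4) = 2, P(5) = 3, P(6) = 4, P(7) = 5, P(8) = 7, P(9) = 10, P(10) = 14, P(11) = 19, P(12) = 26, P(13) = 36.

P(n) = P(n-1) + P(n-4), with P(i) = 1 for 0 ≤ i < 4; P(13) = 36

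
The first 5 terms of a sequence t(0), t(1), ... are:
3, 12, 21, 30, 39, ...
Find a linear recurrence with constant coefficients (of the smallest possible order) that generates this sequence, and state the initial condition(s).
Look for the lowest-order linear relation among consecutive terms.
Observation: consecutive differences are constant (= 9).
Check at n=2: 1·12 + 9 = 21. ✓

t(n) = t(n-1) + 9, t(0) = 3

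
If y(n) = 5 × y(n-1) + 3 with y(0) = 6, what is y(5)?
Computing step by step:
y(0) = 6
y(1) = 5 × 6 + 3 = 33
y(2) = 5 × 33 + 3 = 168
y(3) = 5 × 168 + 3 = 843
y(4) = 5 × 843 + 3 = 4218
y(5) = 5 × 4218 + 3 = 21093

21093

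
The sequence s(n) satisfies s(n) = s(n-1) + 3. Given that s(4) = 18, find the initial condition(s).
s(4) = s(0) + 4·3, so s(0) = 18 - 12 = 6.

s(0) = 6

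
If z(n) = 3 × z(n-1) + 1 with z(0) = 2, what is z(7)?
Computing step by step:
z(0) = 2
z(1) = 3 × 2 + 1 = 7
z(2) = 3 × 7 + 1 = 22
z(3) = 3 × 22 + 1 = 67
z(4) = 3 × 67 + 1 = 202
z(5) = 3 × 202 + 1 = 607
z(6) = 3 × 607 + 1 = 1822
z(7) = 3 × 1822 + 1 = 5467

5467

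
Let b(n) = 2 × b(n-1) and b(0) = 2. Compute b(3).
Computing step by step:
b(0) = 2
b(1) = 2 × 2 = 4
b(2) = 2 × 4 = 8
b(3) = 2 × 8 = 16

16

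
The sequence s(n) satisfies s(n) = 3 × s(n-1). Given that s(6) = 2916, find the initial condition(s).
In general s(n) = 3ⁿ · s(0). At n = 6: s(0) = s(6) / 3^6 = 2916 / 729 = 4.

s(0) = 4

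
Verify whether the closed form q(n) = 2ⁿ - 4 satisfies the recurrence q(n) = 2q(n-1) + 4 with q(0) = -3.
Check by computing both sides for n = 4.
From the recurrence with q(0) = -3:
  q(0) = -3, q(1) = -2, q(2) = 0, q(3) = 4, q(4) = 12
  so the recurrence gives q(4) = 12.
From the proposed closed form q(n) = 2ⁿ - 4:
  q(4) = 12.
Both sides give 12 at n = 4, and the initial condition(s) match, so the closed form is consistent.

Yes, the closed form is correct.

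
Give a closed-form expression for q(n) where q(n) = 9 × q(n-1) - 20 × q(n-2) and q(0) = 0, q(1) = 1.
Recurrence: q(n) = 9 × q(n-1) - 20 × q(n-2), initial: q(0) = 0, q(1) = 1.
Characteristic equation: r² - 9r + 20 = 0, which factors as (r - 5)(r - 4) = 0, so r = 5, 4. General solution q(n) = A·5ⁿ + B·4ⁿ. From q(0) = 0: A + B = 0. From q(1) = 1: 5A + 4B = 1. Solving gives A = 1, B = -1.

q(n) = 5ⁿ - 4ⁿ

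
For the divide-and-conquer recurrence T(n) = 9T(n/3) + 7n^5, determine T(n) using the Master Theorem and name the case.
Master Theorem template: T(n) = a·T(n/b) + f(n).
Here: a=9, b=3, f(n)=7n^5
Compute log_b(a) = log_3(9) = 2.
f(n) = 7n^5 = Ω(n^(2+ε)) with ε = 3, and the regularity condition holds (a·f(n/b) = (a/b^5)·f(n) with a/b^5 = 3^-3 < 1). Case 3: T(n) = Θ(f(n)) = Θ(n^5).

Case 3: T(n) = Θ(n^5)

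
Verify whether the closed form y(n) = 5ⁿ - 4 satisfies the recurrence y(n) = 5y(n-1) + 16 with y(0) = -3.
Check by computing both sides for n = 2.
From the recurrence with y(0) = -3:
  y(0) = -3, y(1) = 1, y(2) = 21
  so the recurrence gives y(2) = 21.
From the proposed closed form y(n) = 5ⁿ - 4:
  y(2) = 21.
Both sides give 21 at n = 2, and the initial condition(s) match, so the closed form is consistent.

Yes, the closed form is correct.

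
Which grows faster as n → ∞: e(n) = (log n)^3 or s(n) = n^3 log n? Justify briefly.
Comparing growth rates:
Growth-rate hierarchy: log n ≺ any polynomial ≺ any exponential cⁿ (c>1) ≺ n! ≺ nⁿ.
polynomial degree 3 (with log factor) dominates polylogarithmic (log n)^3 asymptotically.

s(n) grows faster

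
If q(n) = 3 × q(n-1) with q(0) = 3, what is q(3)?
Computing step by step:
q(0) = 3
q(1) = 3 × 3 = 9
q(2) = 3 × 9 = 27
q(3) = 3 × 27 = 81

81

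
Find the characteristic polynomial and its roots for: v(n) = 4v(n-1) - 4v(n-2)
Substitute v(n) = rⁿ and divide through by rⁿ⁻²: r² - 4r + 4 = 0
Factor: (r - 2)² = 0, so r = 2 (double root).
General solution: v(n) = (A + Bn)·2ⁿ

Characteristic: r² - 4r + 4 = 0, Roots: r = 2 (double root)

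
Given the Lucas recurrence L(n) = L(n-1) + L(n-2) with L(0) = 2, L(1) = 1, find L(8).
Computing the sequence terms:
2, 1, 3, 4, 7, 11, 18, 29, 47

47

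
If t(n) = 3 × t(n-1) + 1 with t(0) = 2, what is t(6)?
Computing step by step:
t(0) = 2
t(1) = 3 × 2 + 1 = 7
t(2) = 3 × 7 + 1 = 22
t(3) = 3 × 22 + 1 = 67
t(4) = 3 × 67 + 1 = 202
t(5) = 3 × 202 + 1 = 607
t(6) = 3 × 607 + 1 = 1822

1822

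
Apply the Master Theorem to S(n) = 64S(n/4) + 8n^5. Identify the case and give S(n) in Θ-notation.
Master Theorem template: S(n) = a·S(n/b) + f(n).
Here: a=64, b=4, f(n)=8n^5
Compute log_b(a) = log_4(64) = 3.
f(n) = 8n^5 = Ω(n^(3+ε)) with ε = 2, and the regularity condition holds (a·f(n/b) = (a/b^5)·f(n) with a/b^5 = 4^-2 < 1). Case 3: S(n) = Θ(f(n)) = Θ(n^5).

Case 3: S(n) = Θ(n^5)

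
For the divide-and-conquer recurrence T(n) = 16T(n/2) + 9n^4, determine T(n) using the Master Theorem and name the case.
Master Theorem template: T(n) = a·T(n/b) + f(n).
Here: a=16, b=2, f(n)=9n^4
Compute log_b(a) = log_2(16) = 4.
f(n) = 9n^4 = Θ(n^4). Case 2: T(n) = Θ(n^4 log n).

Case 2: T(n) = Θ(n^4 log n)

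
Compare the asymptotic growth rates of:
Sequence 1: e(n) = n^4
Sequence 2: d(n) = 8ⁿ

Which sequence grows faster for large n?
Comparing growth rates:
Growth-rate hierarchy: log n ≺ any polynomial ≺ any exponential cⁿ (c>1) ≺ n! ≺ nⁿ.
exponential base 8 dominates polynomial degree 4 asymptotically.

d(n) grows faster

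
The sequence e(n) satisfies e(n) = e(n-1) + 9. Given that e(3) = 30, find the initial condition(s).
e(3) = e(0) + 3·9, so e(0) = 30 - 27 = 3.

e(0) = 3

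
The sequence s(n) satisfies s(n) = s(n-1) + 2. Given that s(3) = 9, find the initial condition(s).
s(3) = s(0) + 3·2, so s(0) = 9 - 6 = 3.

s(0) = 3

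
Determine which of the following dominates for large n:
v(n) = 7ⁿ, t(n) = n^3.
Comparing growth rates:
Growth-rate hierarchy: log n ≺ any polynomial ≺ any exponential cⁿ (c>1) ≺ n! ≺ nⁿ.
exponential base 7 dominates polynomial degree 3 asymptotically.

v(n) grows faster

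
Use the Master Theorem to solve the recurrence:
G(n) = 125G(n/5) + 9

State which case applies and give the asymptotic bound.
Master Theorem template: G(n) = a·G(n/b) + f(n).
Here: a=125, b=5, f(n)=9
Compute log_b(a) = log_5(125) = 3.
f(n) = 9 = O(n^(3-ε)) with ε = 3. Case 1: G(n) = Θ(n^log_b(a)) = Θ(n^3).

Case 1: G(n) = Θ(n^3)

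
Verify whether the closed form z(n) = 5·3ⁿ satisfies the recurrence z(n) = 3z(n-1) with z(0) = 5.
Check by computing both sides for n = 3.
From the recurrence with z(0) = 5:
  z(0) = 5, z(1) = 15, z(2) = 45, z(3) = 135
  so the recurrence gives z(3) = 135.
From the proposed closed form z(n) = 5·3ⁿ:
  z(3) = 135.
Both sides give 135 at n = 3, and the initial condition(s) match, so the closed form is consistent.

Yes, the closed form is correct.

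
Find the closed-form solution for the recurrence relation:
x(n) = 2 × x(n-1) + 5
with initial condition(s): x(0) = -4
Recurrence: x(n) = 2 × x(n-1) + 5, initial: x(0) = -4.
Try x(n) = A·2ⁿ + C. Substituting: A·2ⁿ + C = 2(A·2ⁿ⁻¹ + C) + 5 = A·2ⁿ + 2C + 5, so C = 2C + 5, giving C = -5. Then x(0) = A - 5 = -4 gives A = 1.

x(n) = 2ⁿ - 5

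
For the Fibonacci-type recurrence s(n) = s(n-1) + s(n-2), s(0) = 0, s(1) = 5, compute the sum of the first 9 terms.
Computing the sequence terms: 0, 5, 5, 10, 15, 25, 40, 65, 105
Adding these values together:

270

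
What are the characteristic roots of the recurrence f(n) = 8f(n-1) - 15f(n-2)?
Substitute f(n) = rⁿ and divide through by rⁿ⁻²: r² - 8r + 15 = 0
Factor: (r - 5)(r - 3) = 0, so r = 5, 3.
General solution: f(n) = A·5ⁿ + B·3ⁿ

Characteristic: r² - 8r + 15 = 0, Roots: r = 5, 3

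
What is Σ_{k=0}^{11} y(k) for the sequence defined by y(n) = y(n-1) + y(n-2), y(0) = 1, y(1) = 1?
Computing the sequence terms: 1, 1, 2, 3, 5, 8, 13, 21, 34, 55, 89, 144
Adding these values together:

376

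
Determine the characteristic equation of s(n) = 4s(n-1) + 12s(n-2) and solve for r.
Substitute s(n) = rⁿ and divide through by rⁿ⁻²: r² - 4r - 12 = 0
Factor: (r + 2)(r - 6) = 0, so r = -2, 6.
General solution: s(n) = A·(-2)ⁿ + B·6ⁿ

Characteristic: r² - 4r - 12 = 0, Roots: r = -2, 6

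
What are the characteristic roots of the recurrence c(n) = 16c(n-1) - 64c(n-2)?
Substitute c(n) = rⁿ and divide through by rⁿ⁻²: r² - 16r + 64 = 0
Factor: (r - 8)² = 0, so r = 8 (double root).
General solution: c(n) = (A + Bn)·8ⁿ

Characteristic: r² - 16r + 64 = 0, Roots: r = 8 (double root)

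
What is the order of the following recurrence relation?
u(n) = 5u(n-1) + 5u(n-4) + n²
The order is the largest lag k for which u(n-k) appears. Here the deepest term is u(n-4) (the n² term is non-homogeneous and does not affect the order), so the order is 4.

Order 4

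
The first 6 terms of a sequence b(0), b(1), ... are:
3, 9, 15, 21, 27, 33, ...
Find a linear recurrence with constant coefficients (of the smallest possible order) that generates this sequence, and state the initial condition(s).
Look for the lowest-order linear relation among consecutive terms.
Observation: consecutive differences are constant (= 6).
Check at n=2: 1·9 + 6 = 15. ✓

b(n) = b(n-1) + 6, b(0) = 3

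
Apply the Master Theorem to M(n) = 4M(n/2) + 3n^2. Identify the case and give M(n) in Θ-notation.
Master Theorem template: M(n) = a·M(n/b) + f(n).
Here: a=4, b=2, f(n)=3n^2
Compute log_b(a) = log_2(4) = 2.
f(n) = 3n^2 = Θ(n^2). Case 2: M(n) = Θ(n^2 log n).

Case 2: M(n) = Θ(n^2 log n)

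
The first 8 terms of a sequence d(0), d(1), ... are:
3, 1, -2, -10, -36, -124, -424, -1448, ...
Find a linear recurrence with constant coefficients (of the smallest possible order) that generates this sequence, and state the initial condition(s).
Look for the lowest-order linear relation among consecutive terms.
Observation: d(n) - 4·d(n-1) - (-2)·d(n-2) = 0 holds for the shown terms, and no order-1 relation d(n) = α·d(n-1) + β fits.
Check at n=3: 4·-2 + (-2)·1 = -10. ✓

d(n) = 4d(n-1) - 2d(n-2), d(0) = 3, d(1) = 1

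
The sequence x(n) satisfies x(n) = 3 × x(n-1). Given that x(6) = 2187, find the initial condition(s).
In general x(n) = 3ⁿ · x(0). At n = 6: x(0) = x(6) / 3^6 = 2187 / 729 = 3.

x(0) = 3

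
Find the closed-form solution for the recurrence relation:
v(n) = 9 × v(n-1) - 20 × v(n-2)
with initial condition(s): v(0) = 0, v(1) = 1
Recurrence: v(n) = 9 × v(n-1) - 20 × v(n-2), initial: v(0) = 0, v(1) = 1.
Characteristic equation: r² - 9r + 20 = 0, which factors as (r - 5)(r - 4) = 0, so r = 5, 4. General solution v(n) = A·5ⁿ + B·4ⁿ. From v(0) = 0: A + B = 0. From v(1) = 1: 5A + 4B = 1. Solving gives A = 1, B = -1.

v(n) = 5ⁿ - 4ⁿ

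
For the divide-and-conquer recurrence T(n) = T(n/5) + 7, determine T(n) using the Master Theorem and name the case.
Master Theorem template: T(n) = a·T(n/b) + f(n).
Here: a=1, b=5, f(n)=7
Compute log_b(a) = log_5(1) = 0.
f(n) = 7 = Θ(1). Case 2: T(n) = Θ(log n).

Case 2: T(n) = Θ(log n)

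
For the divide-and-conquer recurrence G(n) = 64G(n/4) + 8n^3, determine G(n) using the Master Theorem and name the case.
Master Theorem template: G(n) = a·G(n/b) + f(n).
Here: a=64, b=4, f(n)=8n^3
Compute log_b(a) = log_4(64) = 3.
f(n) = 8n^3 = Θ(n^3). Case 2: G(n) = Θ(n^3 log n).

Case 2: G(n) = Θ(n^3 log n)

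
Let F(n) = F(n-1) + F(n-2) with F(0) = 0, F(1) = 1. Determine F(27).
Computing the sequence terms:
0, 1, 1, 2, 3, 5, 8, 13, 21, 34, 55, 89, 144, 233, 377, 610, 987, 1597, 2584, 4181, 6765, 10946, 17711, 28657, 46368, 75025, 121393, 196418

196418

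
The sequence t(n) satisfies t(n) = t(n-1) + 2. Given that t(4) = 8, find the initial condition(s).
t(4) = t(0) + 4·2, so t(0) = 8 - 8 = 0.

t(0) = 0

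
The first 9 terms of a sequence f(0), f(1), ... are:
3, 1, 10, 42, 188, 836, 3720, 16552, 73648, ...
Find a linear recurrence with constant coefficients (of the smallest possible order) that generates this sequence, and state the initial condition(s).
Look for the lowest-order linear relation among consecutive terms.
Observation: f(n) - 4·f(n-1) - (2)·f(n-2) = 0 holds for the shown terms, and no order-1 relation f(n) = α·f(n-1) + β fits.
Check at n=3: 4·10 + (2)·1 = 42. ✓

f(n) = 4f(n-1) + 2f(n-2), f(0) = 3, f(1) = 1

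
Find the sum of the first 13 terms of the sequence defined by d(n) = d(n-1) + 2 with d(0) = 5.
Computing the sequence terms: 5, 7, 9, 11, 13, 15, 17, 19, 21, 23, 25, 27, 29
Adding these values together:

221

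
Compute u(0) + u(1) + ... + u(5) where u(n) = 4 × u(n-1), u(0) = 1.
Computing the sequence terms: 1, 4, 16, 64, 256, 1024
Adding these values together:

1365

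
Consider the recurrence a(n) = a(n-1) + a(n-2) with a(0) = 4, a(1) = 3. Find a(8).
Computing the sequence terms:
4, 3, 7, 10, 17, 27, 44, 71, 115

115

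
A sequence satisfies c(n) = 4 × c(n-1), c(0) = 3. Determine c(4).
Computing step by step:
c(0) = 3
c(1) = 4 × 3 = 12
c(2) = 4 × 12 = 48
c(3) = 4 × 48 = 192
c(4) = 4 × 192 = 768

768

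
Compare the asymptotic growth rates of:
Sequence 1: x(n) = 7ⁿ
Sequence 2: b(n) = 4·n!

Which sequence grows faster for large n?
Comparing growth rates:
Growth-rate hierarchy: log n ≺ any polynomial ≺ any exponential cⁿ (c>1) ≺ n! ≺ nⁿ.
factorial dominates exponential base 7 asymptotically.

b(n) grows faster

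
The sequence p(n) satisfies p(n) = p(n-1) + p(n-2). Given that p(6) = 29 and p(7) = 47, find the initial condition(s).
Work backwards using p(k) = p(k+2) - p(k+1):
p(5) = p(7) - p(6) = 47 - 29 = 18
p(4) = p(6) - p(5) = 29 - 18 = 11
p(3) = p(5) - p(4) = 18 - 11 = 7
p(2) = p(4) - p(3) = 11 - 7 = 4
p(1) = p(3) - p(2) = 7 - 4 = 3
p(0) = p(2) - p(1) = 4 - 3 = 1

p(0) = 1, p(1) = 3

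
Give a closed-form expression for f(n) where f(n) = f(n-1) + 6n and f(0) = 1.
Recurrence: f(n) = f(n-1) + 6n, initial: f(0) = 1.
Telescoping: f(n) = f(0) + 6·Σᵢ₌₁ⁿ i = 1 + 6·n(n+1)/2.

f(n) = 6·n(n+1)/2 + 1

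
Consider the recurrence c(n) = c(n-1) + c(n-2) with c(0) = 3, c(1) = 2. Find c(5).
Computing the sequence terms:
3, 2, 5, 7, 12, 19

19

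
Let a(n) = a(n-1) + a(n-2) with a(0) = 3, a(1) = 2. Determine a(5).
Computing the sequence terms:
3, 2, 5, 7, 12, 19

19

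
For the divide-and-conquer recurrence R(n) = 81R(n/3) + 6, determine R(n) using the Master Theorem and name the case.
Master Theorem template: R(n) = a·R(n/b) + f(n).
Here: a=81, b=3, f(n)=6
Compute log_b(a) = log_3(81) = 4.
f(n) = 6 = O(n^(4-ε)) with ε = 4. Case 1: R(n) = Θ(n^log_b(a)) = Θ(n^4).

Case 1: R(n) = Θ(n^4)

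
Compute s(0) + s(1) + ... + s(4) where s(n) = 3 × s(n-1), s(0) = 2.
Computing the sequence terms: 2, 6, 18, 54, 162
Adding these values together:

242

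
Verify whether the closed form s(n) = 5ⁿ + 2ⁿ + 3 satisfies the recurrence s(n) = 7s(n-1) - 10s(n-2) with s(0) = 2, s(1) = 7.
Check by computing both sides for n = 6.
From the recurrence with s(0) = 2, s(1) = 7:
  s(0) = 2, s(1) = 7, s(2) = 29, s(3) = 133, s(4) = 641, s(5) = 3157, s(6) = 15689
  so the recurrence gives s(6) = 15689.
From the proposed closed form s(n) = 5ⁿ + 2ⁿ + 3:
  s(6) = 15692.
The recurrence gives 15689 but the closed form gives 15692, so the closed form does not satisfy the recurrence.

No, the closed form is incorrect.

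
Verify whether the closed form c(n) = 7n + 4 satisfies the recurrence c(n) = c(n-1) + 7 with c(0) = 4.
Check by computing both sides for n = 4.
From the recurrence with c(0) = 4:
  c(0) = 4, c(1) = 11, c(2) = 18, c(3) = 25, c(4) = 32
  so the recurrence gives c(4) = 32.
From the proposed closed form c(n) = 7n + 4:
  c(4) = 32.
Both sides give 32 at n = 4, and the initial condition(s) match, so the closed form is consistent.

Yes, the closed form is correct.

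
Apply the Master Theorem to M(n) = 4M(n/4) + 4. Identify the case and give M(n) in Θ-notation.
Master Theorem template: M(n) = a·M(n/b) + f(n).
Here: a=4, b=4, f(n)=4
Compute log_b(a) = log_4(4) = 1.
f(n) = 4 = O(n^(1-ε)) with ε = 1. Case 1: M(n) = Θ(n^log_b(a)) = Θ(n).

Case 1: M(n) = Θ(n)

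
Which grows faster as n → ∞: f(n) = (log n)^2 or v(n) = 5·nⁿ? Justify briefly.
Comparing growth rates:
Growth-rate hierarchy: log n ≺ any polynomial ≺ any exponential cⁿ (c>1) ≺ n! ≺ nⁿ.
super-exponential nⁿ dominates polylogarithmic (log n)^2 asymptotically.

v(n) grows faster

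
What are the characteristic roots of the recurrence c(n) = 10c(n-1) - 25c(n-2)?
Substitute c(n) = rⁿ and divide through by rⁿ⁻²: r² - 10r + 25 = 0
Factor: (r - 5)² = 0, so r = 5 (double root).
General solution: c(n) = (A + Bn)·5ⁿ

Characteristic: r² - 10r + 25 = 0, Roots: r = 5 (double root)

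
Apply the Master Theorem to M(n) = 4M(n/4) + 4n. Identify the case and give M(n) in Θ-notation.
Master Theorem template: M(n) = a·M(n/b) + f(n).
Here: a=4, b=4, f(n)=4n
Compute log_b(a) = log_4(4) = 1.
f(n) = 4n = Θ(n). Case 2: M(n) = Θ(n log n).

Case 2: M(n) = Θ(n log n)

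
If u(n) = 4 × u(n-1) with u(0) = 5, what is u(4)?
Computing step by step:
u(0) = 5
u(1) = 4 × 5 = 20
u(2) = 4 × 20 = 80
u(3) = 4 × 80 = 320
u(4) = 4 × 320 = 1280

1280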